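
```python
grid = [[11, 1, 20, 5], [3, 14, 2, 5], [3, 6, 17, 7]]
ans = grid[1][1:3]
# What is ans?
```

grid[1] = [3, 14, 2, 5]. grid[1] has length 4. The slice grid[1][1:3] selects indices [1, 2] (1->14, 2->2), giving [14, 2].

[14, 2]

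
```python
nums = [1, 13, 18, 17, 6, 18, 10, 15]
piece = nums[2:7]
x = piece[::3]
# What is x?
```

nums has length 8. The slice nums[2:7] selects indices [2, 3, 4, 5, 6] (2->18, 3->17, 4->6, 5->18, 6->10), giving [18, 17, 6, 18, 10]. So piece = [18, 17, 6, 18, 10]. piece has length 5. The slice piece[::3] selects indices [0, 3] (0->18, 3->18), giving [18, 18].

[18, 18]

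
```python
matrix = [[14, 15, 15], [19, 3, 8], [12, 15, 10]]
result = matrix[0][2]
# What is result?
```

matrix[0] = [14, 15, 15]. Taking column 2 of that row yields 15.

15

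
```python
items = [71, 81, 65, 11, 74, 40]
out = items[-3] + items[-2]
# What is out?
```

items has length 6. Negative index -3 maps to positive index 6 + (-3) = 3. items[3] = 11.
items has length 6. Negative index -2 maps to positive index 6 + (-2) = 4. items[4] = 74.
Sum: 11 + 74 = 85.

85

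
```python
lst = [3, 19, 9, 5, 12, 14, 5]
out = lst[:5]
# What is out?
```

lst has length 7. The slice lst[:5] selects indices [0, 1, 2, 3, 4] (0->3, 1->19, 2->9, 3->5, 4->12), giving [3, 19, 9, 5, 12].

[3, 19, 9, 5, 12]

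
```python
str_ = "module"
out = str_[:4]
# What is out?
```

str_ has length 6. The slice str_[:4] selects indices [0, 1, 2, 3] (0->'m', 1->'o', 2->'d', 3->'u'), giving 'modu'.

'modu'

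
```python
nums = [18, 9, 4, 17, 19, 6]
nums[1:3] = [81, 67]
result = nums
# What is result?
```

nums starts as [18, 9, 4, 17, 19, 6] (length 6). The slice nums[1:3] covers indices [1, 2] with values [9, 4]. Replacing that slice with [81, 67] (same length) produces [18, 81, 67, 17, 19, 6].

[18, 81, 67, 17, 19, 6]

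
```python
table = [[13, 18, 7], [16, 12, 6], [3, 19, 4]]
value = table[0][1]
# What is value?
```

table[0] = [13, 18, 7]. Taking column 1 of that row yields 18.

18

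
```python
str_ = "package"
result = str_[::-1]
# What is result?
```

str_ has length 7. The slice str_[::-1] selects indices [6, 5, 4, 3, 2, 1, 0] (6->'e', 5->'g', 4->'a', 3->'k', 2->'c', 1->'a', 0->'p'), giving 'egakcap'.

'egakcap'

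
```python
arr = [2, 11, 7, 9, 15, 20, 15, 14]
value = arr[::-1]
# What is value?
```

arr has length 8. The slice arr[::-1] selects indices [7, 6, 5, 4, 3, 2, 1, 0] (7->14, 6->15, 5->20, 4->15, 3->9, 2->7, 1->11, 0->2), giving [14, 15, 20, 15, 9, 7, 11, 2].

[14, 15, 20, 15, 9, 7, 11, 2]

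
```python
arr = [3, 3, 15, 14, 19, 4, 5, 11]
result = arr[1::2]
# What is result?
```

arr has length 8. The slice arr[1::2] selects indices [1, 3, 5, 7] (1->3, 3->14, 5->4, 7->11), giving [3, 14, 4, 11].

[3, 14, 4, 11]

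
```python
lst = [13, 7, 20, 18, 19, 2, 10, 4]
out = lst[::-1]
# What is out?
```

lst has length 8. The slice lst[::-1] selects indices [7, 6, 5, 4, 3, 2, 1, 0] (7->4, 6->10, 5->2, 4->19, 3->18, 2->20, 1->7, 0->13), giving [4, 10, 2, 19, 18, 20, 7, 13].

[4, 10, 2, 19, 18, 20, 7, 13]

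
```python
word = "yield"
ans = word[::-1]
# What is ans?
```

word has length 5. The slice word[::-1] selects indices [4, 3, 2, 1, 0] (4->'d', 3->'l', 2->'e', 1->'i', 0->'y'), giving 'dleiy'.

'dleiy'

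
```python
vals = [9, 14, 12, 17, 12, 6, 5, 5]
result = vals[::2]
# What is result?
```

vals has length 8. The slice vals[::2] selects indices [0, 2, 4, 6] (0->9, 2->12, 4->12, 6->5), giving [9, 12, 12, 5].

[9, 12, 12, 5]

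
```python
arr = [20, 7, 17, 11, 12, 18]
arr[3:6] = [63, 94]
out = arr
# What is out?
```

arr starts as [20, 7, 17, 11, 12, 18] (length 6). The slice arr[3:6] covers indices [3, 4, 5] with values [11, 12, 18]. Replacing that slice with [63, 94] (different length) produces [20, 7, 17, 63, 94].

[20, 7, 17, 63, 94]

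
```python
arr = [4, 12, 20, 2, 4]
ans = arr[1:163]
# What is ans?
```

arr has length 5. The slice arr[1:163] selects indices [1, 2, 3, 4] (1->12, 2->20, 3->2, 4->4), giving [12, 20, 2, 4].

[12, 20, 2, 4]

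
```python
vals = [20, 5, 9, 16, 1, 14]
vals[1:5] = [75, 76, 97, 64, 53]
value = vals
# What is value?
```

vals starts as [20, 5, 9, 16, 1, 14] (length 6). The slice vals[1:5] covers indices [1, 2, 3, 4] with values [5, 9, 16, 1]. Replacing that slice with [75, 76, 97, 64, 53] (different length) produces [20, 75, 76, 97, 64, 53, 14].

[20, 75, 76, 97, 64, 53, 14]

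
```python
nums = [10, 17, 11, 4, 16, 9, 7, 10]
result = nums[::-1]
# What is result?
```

nums has length 8. The slice nums[::-1] selects indices [7, 6, 5, 4, 3, 2, 1, 0] (7->10, 6->7, 5->9, 4->16, 3->4, 2->11, 1->17, 0->10), giving [10, 7, 9, 16, 4, 11, 17, 10].

[10, 7, 9, 16, 4, 11, 17, 10]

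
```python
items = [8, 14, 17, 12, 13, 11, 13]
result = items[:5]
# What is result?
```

items has length 7. The slice items[:5] selects indices [0, 1, 2, 3, 4] (0->8, 1->14, 2->17, 3->12, 4->13), giving [8, 14, 17, 12, 13].

[8, 14, 17, 12, 13]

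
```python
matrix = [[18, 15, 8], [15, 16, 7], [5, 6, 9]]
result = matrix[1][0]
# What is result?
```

matrix[1] = [15, 16, 7]. Taking column 0 of that row yields 15.

15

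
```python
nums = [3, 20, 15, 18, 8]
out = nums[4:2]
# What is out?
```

nums has length 5. The slice nums[4:2] resolves to an empty index range, so the result is [].

[]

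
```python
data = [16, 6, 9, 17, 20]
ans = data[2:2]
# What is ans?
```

data has length 5. The slice data[2:2] resolves to an empty index range, so the result is [].

[]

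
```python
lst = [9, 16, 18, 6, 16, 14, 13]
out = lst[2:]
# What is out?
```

lst has length 7. The slice lst[2:] selects indices [2, 3, 4, 5, 6] (2->18, 3->6, 4->16, 5->14, 6->13), giving [18, 6, 16, 14, 13].

[18, 6, 16, 14, 13]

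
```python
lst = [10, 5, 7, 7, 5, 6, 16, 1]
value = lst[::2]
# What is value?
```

lst has length 8. The slice lst[::2] selects indices [0, 2, 4, 6] (0->10, 2->7, 4->5, 6->16), giving [10, 7, 5, 16].

[10, 7, 5, 16]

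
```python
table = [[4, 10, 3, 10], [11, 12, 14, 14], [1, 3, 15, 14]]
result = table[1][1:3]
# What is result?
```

table[1] = [11, 12, 14, 14]. table[1] has length 4. The slice table[1][1:3] selects indices [1, 2] (1->12, 2->14), giving [12, 14].

[12, 14]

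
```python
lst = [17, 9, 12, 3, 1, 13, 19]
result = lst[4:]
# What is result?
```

lst has length 7. The slice lst[4:] selects indices [4, 5, 6] (4->1, 5->13, 6->19), giving [1, 13, 19].

[1, 13, 19]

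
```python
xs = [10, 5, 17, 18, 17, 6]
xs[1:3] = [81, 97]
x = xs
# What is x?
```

xs starts as [10, 5, 17, 18, 17, 6] (length 6). The slice xs[1:3] covers indices [1, 2] with values [5, 17]. Replacing that slice with [81, 97] (same length) produces [10, 81, 97, 18, 17, 6].

[10, 81, 97, 18, 17, 6]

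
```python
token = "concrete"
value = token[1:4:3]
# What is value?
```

token has length 8. The slice token[1:4:3] selects indices [1] (1->'o'), giving 'o'.

'o'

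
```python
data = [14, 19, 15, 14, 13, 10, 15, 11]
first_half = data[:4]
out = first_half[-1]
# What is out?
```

data has length 8. The slice data[:4] selects indices [0, 1, 2, 3] (0->14, 1->19, 2->15, 3->14), giving [14, 19, 15, 14]. So first_half = [14, 19, 15, 14]. Then first_half[-1] = 14.

14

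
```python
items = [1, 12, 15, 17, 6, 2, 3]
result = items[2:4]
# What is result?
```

items has length 7. The slice items[2:4] selects indices [2, 3] (2->15, 3->17), giving [15, 17].

[15, 17]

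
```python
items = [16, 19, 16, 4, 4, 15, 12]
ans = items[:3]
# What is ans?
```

items has length 7. The slice items[:3] selects indices [0, 1, 2] (0->16, 1->19, 2->16), giving [16, 19, 16].

[16, 19, 16]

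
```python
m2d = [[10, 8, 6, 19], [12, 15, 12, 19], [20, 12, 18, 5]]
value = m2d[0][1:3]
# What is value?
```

m2d[0] = [10, 8, 6, 19]. m2d[0] has length 4. The slice m2d[0][1:3] selects indices [1, 2] (1->8, 2->6), giving [8, 6].

[8, 6]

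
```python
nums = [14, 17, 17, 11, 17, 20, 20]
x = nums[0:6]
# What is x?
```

nums has length 7. The slice nums[0:6] selects indices [0, 1, 2, 3, 4, 5] (0->14, 1->17, 2->17, 3->11, 4->17, 5->20), giving [14, 17, 17, 11, 17, 20].

[14, 17, 17, 11, 17, 20]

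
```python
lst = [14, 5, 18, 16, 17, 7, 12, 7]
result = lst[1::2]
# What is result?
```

lst has length 8. The slice lst[1::2] selects indices [1, 3, 5, 7] (1->5, 3->16, 5->7, 7->7), giving [5, 16, 7, 7].

[5, 16, 7, 7]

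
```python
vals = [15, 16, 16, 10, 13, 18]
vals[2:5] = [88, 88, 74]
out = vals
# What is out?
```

vals starts as [15, 16, 16, 10, 13, 18] (length 6). The slice vals[2:5] covers indices [2, 3, 4] with values [16, 10, 13]. Replacing that slice with [88, 88, 74] (same length) produces [15, 16, 88, 88, 74, 18].

[15, 16, 88, 88, 74, 18]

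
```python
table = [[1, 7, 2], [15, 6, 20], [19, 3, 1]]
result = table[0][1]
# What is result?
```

table[0] = [1, 7, 2]. Taking column 1 of that row yields 7.

7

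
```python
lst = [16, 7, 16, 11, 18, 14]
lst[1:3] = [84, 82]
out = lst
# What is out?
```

lst starts as [16, 7, 16, 11, 18, 14] (length 6). The slice lst[1:3] covers indices [1, 2] with values [7, 16]. Replacing that slice with [84, 82] (same length) produces [16, 84, 82, 11, 18, 14].

[16, 84, 82, 11, 18, 14]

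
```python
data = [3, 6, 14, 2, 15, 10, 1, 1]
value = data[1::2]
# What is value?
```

data has length 8. The slice data[1::2] selects indices [1, 3, 5, 7] (1->6, 3->2, 5->10, 7->1), giving [6, 2, 10, 1].

[6, 2, 10, 1]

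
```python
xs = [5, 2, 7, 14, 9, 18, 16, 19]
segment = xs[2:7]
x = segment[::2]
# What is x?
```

xs has length 8. The slice xs[2:7] selects indices [2, 3, 4, 5, 6] (2->7, 3->14, 4->9, 5->18, 6->16), giving [7, 14, 9, 18, 16]. So segment = [7, 14, 9, 18, 16]. segment has length 5. The slice segment[::2] selects indices [0, 2, 4] (0->7, 2->9, 4->16), giving [7, 9, 16].

[7, 9, 16]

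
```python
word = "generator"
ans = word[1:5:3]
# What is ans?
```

word has length 9. The slice word[1:5:3] selects indices [1, 4] (1->'e', 4->'r'), giving 'er'.

'er'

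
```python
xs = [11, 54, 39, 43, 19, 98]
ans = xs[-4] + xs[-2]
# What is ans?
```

xs has length 6. Negative index -4 maps to positive index 6 + (-4) = 2. xs[2] = 39.
xs has length 6. Negative index -2 maps to positive index 6 + (-2) = 4. xs[4] = 19.
Sum: 39 + 19 = 58.

58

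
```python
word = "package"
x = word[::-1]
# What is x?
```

word has length 7. The slice word[::-1] selects indices [6, 5, 4, 3, 2, 1, 0] (6->'e', 5->'g', 4->'a', 3->'k', 2->'c', 1->'a', 0->'p'), giving 'egakcap'.

'egakcap'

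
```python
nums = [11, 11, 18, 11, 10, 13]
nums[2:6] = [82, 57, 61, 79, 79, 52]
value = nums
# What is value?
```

nums starts as [11, 11, 18, 11, 10, 13] (length 6). The slice nums[2:6] covers indices [2, 3, 4, 5] with values [18, 11, 10, 13]. Replacing that slice with [82, 57, 61, 79, 79, 52] (different length) produces [11, 11, 82, 57, 61, 79, 79, 52].

[11, 11, 82, 57, 61, 79, 79, 52]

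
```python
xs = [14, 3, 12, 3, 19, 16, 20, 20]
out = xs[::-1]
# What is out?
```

xs has length 8. The slice xs[::-1] selects indices [7, 6, 5, 4, 3, 2, 1, 0] (7->20, 6->20, 5->16, 4->19, 3->3, 2->12, 1->3, 0->14), giving [20, 20, 16, 19, 3, 12, 3, 14].

[20, 20, 16, 19, 3, 12, 3, 14]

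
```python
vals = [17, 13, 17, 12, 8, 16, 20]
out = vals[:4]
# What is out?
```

vals has length 7. The slice vals[:4] selects indices [0, 1, 2, 3] (0->17, 1->13, 2->17, 3->12), giving [17, 13, 17, 12].

[17, 13, 17, 12]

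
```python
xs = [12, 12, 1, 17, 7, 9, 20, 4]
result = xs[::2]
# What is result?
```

xs has length 8. The slice xs[::2] selects indices [0, 2, 4, 6] (0->12, 2->1, 4->7, 6->20), giving [12, 1, 7, 20].

[12, 1, 7, 20]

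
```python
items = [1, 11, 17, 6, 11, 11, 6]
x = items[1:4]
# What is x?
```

items has length 7. The slice items[1:4] selects indices [1, 2, 3] (1->11, 2->17, 3->6), giving [11, 17, 6].

[11, 17, 6]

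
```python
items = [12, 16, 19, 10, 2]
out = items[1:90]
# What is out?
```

items has length 5. The slice items[1:90] selects indices [1, 2, 3, 4] (1->16, 2->19, 3->10, 4->2), giving [16, 19, 10, 2].

[16, 19, 10, 2]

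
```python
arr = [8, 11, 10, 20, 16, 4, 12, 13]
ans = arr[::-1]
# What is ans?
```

arr has length 8. The slice arr[::-1] selects indices [7, 6, 5, 4, 3, 2, 1, 0] (7->13, 6->12, 5->4, 4->16, 3->20, 2->10, 1->11, 0->8), giving [13, 12, 4, 16, 20, 10, 11, 8].

[13, 12, 4, 16, 20, 10, 11, 8]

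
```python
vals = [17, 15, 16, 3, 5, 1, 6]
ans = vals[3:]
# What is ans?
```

vals has length 7. The slice vals[3:] selects indices [3, 4, 5, 6] (3->3, 4->5, 5->1, 6->6), giving [3, 5, 1, 6].

[3, 5, 1, 6]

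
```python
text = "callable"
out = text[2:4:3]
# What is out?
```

text has length 8. The slice text[2:4:3] selects indices [2] (2->'l'), giving 'l'.

'l'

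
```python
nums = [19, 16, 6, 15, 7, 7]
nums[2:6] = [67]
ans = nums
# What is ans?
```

nums starts as [19, 16, 6, 15, 7, 7] (length 6). The slice nums[2:6] covers indices [2, 3, 4, 5] with values [6, 15, 7, 7]. Replacing that slice with [67] (different length) produces [19, 16, 67].

[19, 16, 67]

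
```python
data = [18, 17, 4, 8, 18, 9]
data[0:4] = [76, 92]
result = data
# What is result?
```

data starts as [18, 17, 4, 8, 18, 9] (length 6). The slice data[0:4] covers indices [0, 1, 2, 3] with values [18, 17, 4, 8]. Replacing that slice with [76, 92] (different length) produces [76, 92, 18, 9].

[76, 92, 18, 9]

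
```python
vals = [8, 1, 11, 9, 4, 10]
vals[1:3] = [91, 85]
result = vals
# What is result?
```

vals starts as [8, 1, 11, 9, 4, 10] (length 6). The slice vals[1:3] covers indices [1, 2] with values [1, 11]. Replacing that slice with [91, 85] (same length) produces [8, 91, 85, 9, 4, 10].

[8, 91, 85, 9, 4, 10]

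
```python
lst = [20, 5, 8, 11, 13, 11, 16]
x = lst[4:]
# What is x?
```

lst has length 7. The slice lst[4:] selects indices [4, 5, 6] (4->13, 5->11, 6->16), giving [13, 11, 16].

[13, 11, 16]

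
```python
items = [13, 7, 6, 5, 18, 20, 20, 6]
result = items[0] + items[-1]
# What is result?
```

items has length 8. items[0] = 13.
items has length 8. Negative index -1 maps to positive index 8 + (-1) = 7. items[7] = 6.
Sum: 13 + 6 = 19.

19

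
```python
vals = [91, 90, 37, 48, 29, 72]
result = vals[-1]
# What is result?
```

vals has length 6. Negative index -1 maps to positive index 6 + (-1) = 5. vals[5] = 72.

72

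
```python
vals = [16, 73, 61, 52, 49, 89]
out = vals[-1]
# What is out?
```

vals has length 6. Negative index -1 maps to positive index 6 + (-1) = 5. vals[5] = 89.

89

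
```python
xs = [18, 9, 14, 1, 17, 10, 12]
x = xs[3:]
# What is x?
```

xs has length 7. The slice xs[3:] selects indices [3, 4, 5, 6] (3->1, 4->17, 5->10, 6->12), giving [1, 17, 10, 12].

[1, 17, 10, 12]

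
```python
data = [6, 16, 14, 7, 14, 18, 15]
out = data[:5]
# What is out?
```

data has length 7. The slice data[:5] selects indices [0, 1, 2, 3, 4] (0->6, 1->16, 2->14, 3->7, 4->14), giving [6, 16, 14, 7, 14].

[6, 16, 14, 7, 14]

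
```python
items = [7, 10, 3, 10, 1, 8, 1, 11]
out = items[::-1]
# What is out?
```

items has length 8. The slice items[::-1] selects indices [7, 6, 5, 4, 3, 2, 1, 0] (7->11, 6->1, 5->8, 4->1, 3->10, 2->3, 1->10, 0->7), giving [11, 1, 8, 1, 10, 3, 10, 7].

[11, 1, 8, 1, 10, 3, 10, 7]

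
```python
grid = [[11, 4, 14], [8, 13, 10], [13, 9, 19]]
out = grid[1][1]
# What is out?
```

grid[1] = [8, 13, 10]. Taking column 1 of that row yields 13.

13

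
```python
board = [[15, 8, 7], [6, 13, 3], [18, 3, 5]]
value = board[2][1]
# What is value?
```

board[2] = [18, 3, 5]. Taking column 1 of that row yields 3.

3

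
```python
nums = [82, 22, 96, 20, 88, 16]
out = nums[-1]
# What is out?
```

nums has length 6. Negative index -1 maps to positive index 6 + (-1) = 5. nums[5] = 16.

16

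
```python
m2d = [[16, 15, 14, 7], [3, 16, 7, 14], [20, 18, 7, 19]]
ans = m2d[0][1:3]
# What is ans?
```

m2d[0] = [16, 15, 14, 7]. m2d[0] has length 4. The slice m2d[0][1:3] selects indices [1, 2] (1->15, 2->14), giving [15, 14].

[15, 14]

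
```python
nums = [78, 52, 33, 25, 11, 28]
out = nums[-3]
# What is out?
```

nums has length 6. Negative index -3 maps to positive index 6 + (-3) = 3. nums[3] = 25.

25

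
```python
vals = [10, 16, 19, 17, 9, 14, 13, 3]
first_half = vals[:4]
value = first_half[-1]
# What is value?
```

vals has length 8. The slice vals[:4] selects indices [0, 1, 2, 3] (0->10, 1->16, 2->19, 3->17), giving [10, 16, 19, 17]. So first_half = [10, 16, 19, 17]. Then first_half[-1] = 17.

17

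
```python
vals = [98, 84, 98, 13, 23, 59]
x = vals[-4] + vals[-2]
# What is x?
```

vals has length 6. Negative index -4 maps to positive index 6 + (-4) = 2. vals[2] = 98.
vals has length 6. Negative index -2 maps to positive index 6 + (-2) = 4. vals[4] = 23.
Sum: 98 + 23 = 121.

121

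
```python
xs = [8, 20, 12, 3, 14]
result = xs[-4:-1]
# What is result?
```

xs has length 5. The slice xs[-4:-1] selects indices [1, 2, 3] (1->20, 2->12, 3->3), giving [20, 12, 3].

[20, 12, 3]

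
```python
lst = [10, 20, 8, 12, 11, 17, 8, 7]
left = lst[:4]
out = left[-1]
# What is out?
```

lst has length 8. The slice lst[:4] selects indices [0, 1, 2, 3] (0->10, 1->20, 2->8, 3->12), giving [10, 20, 8, 12]. So left = [10, 20, 8, 12]. Then left[-1] = 12.

12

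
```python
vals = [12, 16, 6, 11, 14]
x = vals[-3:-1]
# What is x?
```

vals has length 5. The slice vals[-3:-1] selects indices [2, 3] (2->6, 3->11), giving [6, 11].

[6, 11]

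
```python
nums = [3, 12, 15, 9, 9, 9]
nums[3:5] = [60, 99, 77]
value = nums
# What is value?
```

nums starts as [3, 12, 15, 9, 9, 9] (length 6). The slice nums[3:5] covers indices [3, 4] with values [9, 9]. Replacing that slice with [60, 99, 77] (different length) produces [3, 12, 15, 60, 99, 77, 9].

[3, 12, 15, 60, 99, 77, 9]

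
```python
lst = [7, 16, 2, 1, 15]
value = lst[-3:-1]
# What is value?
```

lst has length 5. The slice lst[-3:-1] selects indices [2, 3] (2->2, 3->1), giving [2, 1].

[2, 1]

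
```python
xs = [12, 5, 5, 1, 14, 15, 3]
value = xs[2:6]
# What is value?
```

xs has length 7. The slice xs[2:6] selects indices [2, 3, 4, 5] (2->5, 3->1, 4->14, 5->15), giving [5, 1, 14, 15].

[5, 1, 14, 15]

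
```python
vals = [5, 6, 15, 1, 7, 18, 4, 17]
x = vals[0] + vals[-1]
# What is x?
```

vals has length 8. vals[0] = 5.
vals has length 8. Negative index -1 maps to positive index 8 + (-1) = 7. vals[7] = 17.
Sum: 5 + 17 = 22.

22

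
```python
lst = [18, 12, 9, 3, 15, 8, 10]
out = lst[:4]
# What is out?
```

lst has length 7. The slice lst[:4] selects indices [0, 1, 2, 3] (0->18, 1->12, 2->9, 3->3), giving [18, 12, 9, 3].

[18, 12, 9, 3]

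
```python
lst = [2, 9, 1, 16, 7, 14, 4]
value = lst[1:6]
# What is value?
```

lst has length 7. The slice lst[1:6] selects indices [1, 2, 3, 4, 5] (1->9, 2->1, 3->16, 4->7, 5->14), giving [9, 1, 16, 7, 14].

[9, 1, 16, 7, 14]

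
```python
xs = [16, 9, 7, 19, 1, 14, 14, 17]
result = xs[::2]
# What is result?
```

xs has length 8. The slice xs[::2] selects indices [0, 2, 4, 6] (0->16, 2->7, 4->1, 6->14), giving [16, 7, 1, 14].

[16, 7, 1, 14]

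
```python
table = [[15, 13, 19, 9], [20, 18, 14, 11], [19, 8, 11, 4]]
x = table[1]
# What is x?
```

table has 3 rows. Row 1 is [20, 18, 14, 11].

[20, 18, 14, 11]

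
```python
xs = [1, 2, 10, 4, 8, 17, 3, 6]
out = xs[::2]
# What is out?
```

xs has length 8. The slice xs[::2] selects indices [0, 2, 4, 6] (0->1, 2->10, 4->8, 6->3), giving [1, 10, 8, 3].

[1, 10, 8, 3]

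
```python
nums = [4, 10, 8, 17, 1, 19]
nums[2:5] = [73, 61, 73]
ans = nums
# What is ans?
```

nums starts as [4, 10, 8, 17, 1, 19] (length 6). The slice nums[2:5] covers indices [2, 3, 4] with values [8, 17, 1]. Replacing that slice with [73, 61, 73] (same length) produces [4, 10, 73, 61, 73, 19].

[4, 10, 73, 61, 73, 19]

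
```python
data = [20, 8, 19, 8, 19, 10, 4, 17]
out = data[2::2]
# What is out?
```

data has length 8. The slice data[2::2] selects indices [2, 4, 6] (2->19, 4->19, 6->4), giving [19, 19, 4].

[19, 19, 4]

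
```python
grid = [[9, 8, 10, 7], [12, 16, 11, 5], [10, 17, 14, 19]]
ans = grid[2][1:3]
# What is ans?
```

grid[2] = [10, 17, 14, 19]. grid[2] has length 4. The slice grid[2][1:3] selects indices [1, 2] (1->17, 2->14), giving [17, 14].

[17, 14]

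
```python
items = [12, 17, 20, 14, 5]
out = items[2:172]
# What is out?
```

items has length 5. The slice items[2:172] selects indices [2, 3, 4] (2->20, 3->14, 4->5), giving [20, 14, 5].

[20, 14, 5]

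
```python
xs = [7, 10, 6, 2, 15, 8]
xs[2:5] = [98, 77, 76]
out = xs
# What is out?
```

xs starts as [7, 10, 6, 2, 15, 8] (length 6). The slice xs[2:5] covers indices [2, 3, 4] with values [6, 2, 15]. Replacing that slice with [98, 77, 76] (same length) produces [7, 10, 98, 77, 76, 8].

[7, 10, 98, 77, 76, 8]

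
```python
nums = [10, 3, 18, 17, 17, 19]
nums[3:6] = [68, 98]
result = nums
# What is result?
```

nums starts as [10, 3, 18, 17, 17, 19] (length 6). The slice nums[3:6] covers indices [3, 4, 5] with values [17, 17, 19]. Replacing that slice with [68, 98] (different length) produces [10, 3, 18, 68, 98].

[10, 3, 18, 68, 98]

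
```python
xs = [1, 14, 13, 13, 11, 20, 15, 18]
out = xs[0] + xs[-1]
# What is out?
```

xs has length 8. xs[0] = 1.
xs has length 8. Negative index -1 maps to positive index 8 + (-1) = 7. xs[7] = 18.
Sum: 1 + 18 = 19.

19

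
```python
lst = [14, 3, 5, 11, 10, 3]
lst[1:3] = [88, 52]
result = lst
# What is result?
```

lst starts as [14, 3, 5, 11, 10, 3] (length 6). The slice lst[1:3] covers indices [1, 2] with values [3, 5]. Replacing that slice with [88, 52] (same length) produces [14, 88, 52, 11, 10, 3].

[14, 88, 52, 11, 10, 3]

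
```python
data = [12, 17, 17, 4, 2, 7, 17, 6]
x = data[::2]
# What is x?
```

data has length 8. The slice data[::2] selects indices [0, 2, 4, 6] (0->12, 2->17, 4->2, 6->17), giving [12, 17, 2, 17].

[12, 17, 2, 17]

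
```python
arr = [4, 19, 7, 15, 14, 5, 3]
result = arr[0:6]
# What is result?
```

arr has length 7. The slice arr[0:6] selects indices [0, 1, 2, 3, 4, 5] (0->4, 1->19, 2->7, 3->15, 4->14, 5->5), giving [4, 19, 7, 15, 14, 5].

[4, 19, 7, 15, 14, 5]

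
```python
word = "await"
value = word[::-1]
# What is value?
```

word has length 5. The slice word[::-1] selects indices [4, 3, 2, 1, 0] (4->'t', 3->'i', 2->'a', 1->'w', 0->'a'), giving 'tiawa'.

'tiawa'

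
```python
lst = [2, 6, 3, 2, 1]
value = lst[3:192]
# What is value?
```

lst has length 5. The slice lst[3:192] selects indices [3, 4] (3->2, 4->1), giving [2, 1].

[2, 1]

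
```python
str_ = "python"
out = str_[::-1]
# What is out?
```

str_ has length 6. The slice str_[::-1] selects indices [5, 4, 3, 2, 1, 0] (5->'n', 4->'o', 3->'h', 2->'t', 1->'y', 0->'p'), giving 'nohtyp'.

'nohtyp'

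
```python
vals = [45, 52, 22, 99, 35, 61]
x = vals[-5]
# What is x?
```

vals has length 6. Negative index -5 maps to positive index 6 + (-5) = 1. vals[1] = 52.

52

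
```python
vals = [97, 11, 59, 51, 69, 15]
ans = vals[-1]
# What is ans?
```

vals has length 6. Negative index -1 maps to positive index 6 + (-1) = 5. vals[5] = 15.

15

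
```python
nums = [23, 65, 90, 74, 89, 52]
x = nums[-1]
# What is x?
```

nums has length 6. Negative index -1 maps to positive index 6 + (-1) = 5. nums[5] = 52.

52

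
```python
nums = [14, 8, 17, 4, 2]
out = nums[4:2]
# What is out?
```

nums has length 5. The slice nums[4:2] resolves to an empty index range, so the result is [].

[]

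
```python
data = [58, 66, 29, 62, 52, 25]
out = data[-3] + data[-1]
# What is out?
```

data has length 6. Negative index -3 maps to positive index 6 + (-3) = 3. data[3] = 62.
data has length 6. Negative index -1 maps to positive index 6 + (-1) = 5. data[5] = 25.
Sum: 62 + 25 = 87.

87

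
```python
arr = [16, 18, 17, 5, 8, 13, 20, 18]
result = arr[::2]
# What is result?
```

arr has length 8. The slice arr[::2] selects indices [0, 2, 4, 6] (0->16, 2->17, 4->8, 6->20), giving [16, 17, 8, 20].

[16, 17, 8, 20]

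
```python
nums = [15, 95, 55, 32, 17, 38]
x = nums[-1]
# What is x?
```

nums has length 6. Negative index -1 maps to positive index 6 + (-1) = 5. nums[5] = 38.

38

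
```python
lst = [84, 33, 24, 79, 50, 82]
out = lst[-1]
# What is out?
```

lst has length 6. Negative index -1 maps to positive index 6 + (-1) = 5. lst[5] = 82.

82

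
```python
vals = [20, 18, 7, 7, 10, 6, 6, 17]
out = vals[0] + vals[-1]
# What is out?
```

vals has length 8. vals[0] = 20.
vals has length 8. Negative index -1 maps to positive index 8 + (-1) = 7. vals[7] = 17.
Sum: 20 + 17 = 37.

37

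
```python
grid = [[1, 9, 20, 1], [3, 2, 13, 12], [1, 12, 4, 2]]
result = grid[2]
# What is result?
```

grid has 3 rows. Row 2 is [1, 12, 4, 2].

[1, 12, 4, 2]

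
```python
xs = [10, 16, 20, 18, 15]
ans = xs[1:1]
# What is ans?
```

xs has length 5. The slice xs[1:1] resolves to an empty index range, so the result is [].

[]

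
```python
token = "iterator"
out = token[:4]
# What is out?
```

token has length 8. The slice token[:4] selects indices [0, 1, 2, 3] (0->'i', 1->'t', 2->'e', 3->'r'), giving 'iter'.

'iter'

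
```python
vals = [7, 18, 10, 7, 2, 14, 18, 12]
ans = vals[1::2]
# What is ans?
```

vals has length 8. The slice vals[1::2] selects indices [1, 3, 5, 7] (1->18, 3->7, 5->14, 7->12), giving [18, 7, 14, 12].

[18, 7, 14, 12]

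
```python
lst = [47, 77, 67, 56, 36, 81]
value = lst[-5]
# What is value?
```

lst has length 6. Negative index -5 maps to positive index 6 + (-5) = 1. lst[1] = 77.

77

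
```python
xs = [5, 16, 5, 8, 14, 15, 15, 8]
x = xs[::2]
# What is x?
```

xs has length 8. The slice xs[::2] selects indices [0, 2, 4, 6] (0->5, 2->5, 4->14, 6->15), giving [5, 5, 14, 15].

[5, 5, 14, 15]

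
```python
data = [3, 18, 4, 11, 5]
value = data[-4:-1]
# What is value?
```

data has length 5. The slice data[-4:-1] selects indices [1, 2, 3] (1->18, 2->4, 3->11), giving [18, 4, 11].

[18, 4, 11]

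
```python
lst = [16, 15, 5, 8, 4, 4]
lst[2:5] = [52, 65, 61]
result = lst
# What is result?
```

lst starts as [16, 15, 5, 8, 4, 4] (length 6). The slice lst[2:5] covers indices [2, 3, 4] with values [5, 8, 4]. Replacing that slice with [52, 65, 61] (same length) produces [16, 15, 52, 65, 61, 4].

[16, 15, 52, 65, 61, 4]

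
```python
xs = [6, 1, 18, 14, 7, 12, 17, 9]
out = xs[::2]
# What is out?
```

xs has length 8. The slice xs[::2] selects indices [0, 2, 4, 6] (0->6, 2->18, 4->7, 6->17), giving [6, 18, 7, 17].

[6, 18, 7, 17]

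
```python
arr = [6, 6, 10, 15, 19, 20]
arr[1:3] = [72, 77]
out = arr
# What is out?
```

arr starts as [6, 6, 10, 15, 19, 20] (length 6). The slice arr[1:3] covers indices [1, 2] with values [6, 10]. Replacing that slice with [72, 77] (same length) produces [6, 72, 77, 15, 19, 20].

[6, 72, 77, 15, 19, 20]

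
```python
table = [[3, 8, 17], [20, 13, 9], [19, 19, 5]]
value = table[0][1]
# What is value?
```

table[0] = [3, 8, 17]. Taking column 1 of that row yields 8.

8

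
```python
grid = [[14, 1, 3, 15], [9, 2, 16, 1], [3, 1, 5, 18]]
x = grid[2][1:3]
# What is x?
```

grid[2] = [3, 1, 5, 18]. grid[2] has length 4. The slice grid[2][1:3] selects indices [1, 2] (1->1, 2->5), giving [1, 5].

[1, 5]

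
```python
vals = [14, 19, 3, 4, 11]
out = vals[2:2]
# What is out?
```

vals has length 5. The slice vals[2:2] resolves to an empty index range, so the result is [].

[]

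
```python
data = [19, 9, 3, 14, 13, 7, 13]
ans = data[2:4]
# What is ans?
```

data has length 7. The slice data[2:4] selects indices [2, 3] (2->3, 3->14), giving [3, 14].

[3, 14]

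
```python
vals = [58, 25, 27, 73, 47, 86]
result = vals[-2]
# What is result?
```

vals has length 6. Negative index -2 maps to positive index 6 + (-2) = 4. vals[4] = 47.

47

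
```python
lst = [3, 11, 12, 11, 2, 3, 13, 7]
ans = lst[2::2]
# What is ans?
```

lst has length 8. The slice lst[2::2] selects indices [2, 4, 6] (2->12, 4->2, 6->13), giving [12, 2, 13].

[12, 2, 13]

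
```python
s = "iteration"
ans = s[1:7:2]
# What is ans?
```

s has length 9. The slice s[1:7:2] selects indices [1, 3, 5] (1->'t', 3->'r', 5->'t'), giving 'trt'.

'trt'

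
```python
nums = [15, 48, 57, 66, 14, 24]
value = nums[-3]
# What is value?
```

nums has length 6. Negative index -3 maps to positive index 6 + (-3) = 3. nums[3] = 66.

66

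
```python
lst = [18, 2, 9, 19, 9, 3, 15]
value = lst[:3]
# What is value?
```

lst has length 7. The slice lst[:3] selects indices [0, 1, 2] (0->18, 1->2, 2->9), giving [18, 2, 9].

[18, 2, 9]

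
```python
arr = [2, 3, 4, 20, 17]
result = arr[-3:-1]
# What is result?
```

arr has length 5. The slice arr[-3:-1] selects indices [2, 3] (2->4, 3->20), giving [4, 20].

[4, 20]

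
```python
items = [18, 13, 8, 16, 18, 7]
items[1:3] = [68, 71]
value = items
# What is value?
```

items starts as [18, 13, 8, 16, 18, 7] (length 6). The slice items[1:3] covers indices [1, 2] with values [13, 8]. Replacing that slice with [68, 71] (same length) produces [18, 68, 71, 16, 18, 7].

[18, 68, 71, 16, 18, 7]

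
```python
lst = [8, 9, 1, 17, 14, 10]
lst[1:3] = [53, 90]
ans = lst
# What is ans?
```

lst starts as [8, 9, 1, 17, 14, 10] (length 6). The slice lst[1:3] covers indices [1, 2] with values [9, 1]. Replacing that slice with [53, 90] (same length) produces [8, 53, 90, 17, 14, 10].

[8, 53, 90, 17, 14, 10]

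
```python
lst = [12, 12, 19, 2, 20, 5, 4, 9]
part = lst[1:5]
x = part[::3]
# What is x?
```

lst has length 8. The slice lst[1:5] selects indices [1, 2, 3, 4] (1->12, 2->19, 3->2, 4->20), giving [12, 19, 2, 20]. So part = [12, 19, 2, 20]. part has length 4. The slice part[::3] selects indices [0, 3] (0->12, 3->20), giving [12, 20].

[12, 20]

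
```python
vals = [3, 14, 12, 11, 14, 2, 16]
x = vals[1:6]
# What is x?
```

vals has length 7. The slice vals[1:6] selects indices [1, 2, 3, 4, 5] (1->14, 2->12, 3->11, 4->14, 5->2), giving [14, 12, 11, 14, 2].

[14, 12, 11, 14, 2]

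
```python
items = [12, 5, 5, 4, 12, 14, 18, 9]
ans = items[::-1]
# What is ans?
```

items has length 8. The slice items[::-1] selects indices [7, 6, 5, 4, 3, 2, 1, 0] (7->9, 6->18, 5->14, 4->12, 3->4, 2->5, 1->5, 0->12), giving [9, 18, 14, 12, 4, 5, 5, 12].

[9, 18, 14, 12, 4, 5, 5, 12]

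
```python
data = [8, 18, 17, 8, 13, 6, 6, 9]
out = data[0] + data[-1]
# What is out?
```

data has length 8. data[0] = 8.
data has length 8. Negative index -1 maps to positive index 8 + (-1) = 7. data[7] = 9.
Sum: 8 + 9 = 17.

17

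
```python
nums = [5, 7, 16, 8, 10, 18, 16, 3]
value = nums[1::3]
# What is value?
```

nums has length 8. The slice nums[1::3] selects indices [1, 4, 7] (1->7, 4->10, 7->3), giving [7, 10, 3].

[7, 10, 3]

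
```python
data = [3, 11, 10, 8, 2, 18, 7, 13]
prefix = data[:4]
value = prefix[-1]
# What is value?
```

data has length 8. The slice data[:4] selects indices [0, 1, 2, 3] (0->3, 1->11, 2->10, 3->8), giving [3, 11, 10, 8]. So prefix = [3, 11, 10, 8]. Then prefix[-1] = 8.

8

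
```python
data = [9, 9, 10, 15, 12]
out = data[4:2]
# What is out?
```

data has length 5. The slice data[4:2] resolves to an empty index range, so the result is [].

[]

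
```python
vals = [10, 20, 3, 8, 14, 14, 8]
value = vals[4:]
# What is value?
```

vals has length 7. The slice vals[4:] selects indices [4, 5, 6] (4->14, 5->14, 6->8), giving [14, 14, 8].

[14, 14, 8]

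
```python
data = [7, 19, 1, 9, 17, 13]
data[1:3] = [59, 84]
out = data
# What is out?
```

data starts as [7, 19, 1, 9, 17, 13] (length 6). The slice data[1:3] covers indices [1, 2] with values [19, 1]. Replacing that slice with [59, 84] (same length) produces [7, 59, 84, 9, 17, 13].

[7, 59, 84, 9, 17, 13]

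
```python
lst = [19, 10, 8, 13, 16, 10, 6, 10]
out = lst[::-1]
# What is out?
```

lst has length 8. The slice lst[::-1] selects indices [7, 6, 5, 4, 3, 2, 1, 0] (7->10, 6->6, 5->10, 4->16, 3->13, 2->8, 1->10, 0->19), giving [10, 6, 10, 16, 13, 8, 10, 19].

[10, 6, 10, 16, 13, 8, 10, 19]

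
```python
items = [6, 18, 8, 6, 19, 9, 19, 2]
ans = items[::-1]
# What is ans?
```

items has length 8. The slice items[::-1] selects indices [7, 6, 5, 4, 3, 2, 1, 0] (7->2, 6->19, 5->9, 4->19, 3->6, 2->8, 1->18, 0->6), giving [2, 19, 9, 19, 6, 8, 18, 6].

[2, 19, 9, 19, 6, 8, 18, 6]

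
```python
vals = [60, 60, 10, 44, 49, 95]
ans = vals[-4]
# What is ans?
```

vals has length 6. Negative index -4 maps to positive index 6 + (-4) = 2. vals[2] = 10.

10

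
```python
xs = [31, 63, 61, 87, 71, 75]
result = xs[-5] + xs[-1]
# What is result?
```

xs has length 6. Negative index -5 maps to positive index 6 + (-5) = 1. xs[1] = 63.
xs has length 6. Negative index -1 maps to positive index 6 + (-1) = 5. xs[5] = 75.
Sum: 63 + 75 = 138.

138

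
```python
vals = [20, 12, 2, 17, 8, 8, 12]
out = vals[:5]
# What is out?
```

vals has length 7. The slice vals[:5] selects indices [0, 1, 2, 3, 4] (0->20, 1->12, 2->2, 3->17, 4->8), giving [20, 12, 2, 17, 8].

[20, 12, 2, 17, 8]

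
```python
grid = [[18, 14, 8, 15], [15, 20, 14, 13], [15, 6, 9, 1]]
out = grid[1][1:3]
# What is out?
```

grid[1] = [15, 20, 14, 13]. grid[1] has length 4. The slice grid[1][1:3] selects indices [1, 2] (1->20, 2->14), giving [20, 14].

[20, 14]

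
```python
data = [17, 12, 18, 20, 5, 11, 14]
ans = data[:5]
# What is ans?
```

data has length 7. The slice data[:5] selects indices [0, 1, 2, 3, 4] (0->17, 1->12, 2->18, 3->20, 4->5), giving [17, 12, 18, 20, 5].

[17, 12, 18, 20, 5]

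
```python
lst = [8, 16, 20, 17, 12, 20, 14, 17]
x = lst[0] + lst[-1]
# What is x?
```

lst has length 8. lst[0] = 8.
lst has length 8. Negative index -1 maps to positive index 8 + (-1) = 7. lst[7] = 17.
Sum: 8 + 17 = 25.

25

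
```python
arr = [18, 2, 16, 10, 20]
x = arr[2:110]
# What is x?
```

arr has length 5. The slice arr[2:110] selects indices [2, 3, 4] (2->16, 3->10, 4->20), giving [16, 10, 20].

[16, 10, 20]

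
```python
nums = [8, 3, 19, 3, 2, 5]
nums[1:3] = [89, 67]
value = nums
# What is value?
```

nums starts as [8, 3, 19, 3, 2, 5] (length 6). The slice nums[1:3] covers indices [1, 2] with values [3, 19]. Replacing that slice with [89, 67] (same length) produces [8, 89, 67, 3, 2, 5].

[8, 89, 67, 3, 2, 5]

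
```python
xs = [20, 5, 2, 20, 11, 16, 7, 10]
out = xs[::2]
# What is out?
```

xs has length 8. The slice xs[::2] selects indices [0, 2, 4, 6] (0->20, 2->2, 4->11, 6->7), giving [20, 2, 11, 7].

[20, 2, 11, 7]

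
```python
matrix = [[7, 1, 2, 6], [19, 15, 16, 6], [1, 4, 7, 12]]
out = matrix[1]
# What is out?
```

matrix has 3 rows. Row 1 is [19, 15, 16, 6].

[19, 15, 16, 6]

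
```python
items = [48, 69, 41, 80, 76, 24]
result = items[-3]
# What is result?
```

items has length 6. Negative index -3 maps to positive index 6 + (-3) = 3. items[3] = 80.

80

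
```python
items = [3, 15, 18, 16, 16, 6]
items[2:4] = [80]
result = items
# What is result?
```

items starts as [3, 15, 18, 16, 16, 6] (length 6). The slice items[2:4] covers indices [2, 3] with values [18, 16]. Replacing that slice with [80] (different length) produces [3, 15, 80, 16, 6].

[3, 15, 80, 16, 6]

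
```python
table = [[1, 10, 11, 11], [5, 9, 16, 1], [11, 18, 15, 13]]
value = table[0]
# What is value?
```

table has 3 rows. Row 0 is [1, 10, 11, 11].

[1, 10, 11, 11]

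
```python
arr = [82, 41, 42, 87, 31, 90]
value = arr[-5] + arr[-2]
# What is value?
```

arr has length 6. Negative index -5 maps to positive index 6 + (-5) = 1. arr[1] = 41.
arr has length 6. Negative index -2 maps to positive index 6 + (-2) = 4. arr[4] = 31.
Sum: 41 + 31 = 72.

72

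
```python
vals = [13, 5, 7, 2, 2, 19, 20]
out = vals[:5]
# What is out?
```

vals has length 7. The slice vals[:5] selects indices [0, 1, 2, 3, 4] (0->13, 1->5, 2->7, 3->2, 4->2), giving [13, 5, 7, 2, 2].

[13, 5, 7, 2, 2]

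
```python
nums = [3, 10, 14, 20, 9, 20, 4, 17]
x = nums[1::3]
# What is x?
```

nums has length 8. The slice nums[1::3] selects indices [1, 4, 7] (1->10, 4->9, 7->17), giving [10, 9, 17].

[10, 9, 17]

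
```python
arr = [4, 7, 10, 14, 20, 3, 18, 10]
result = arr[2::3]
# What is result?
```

arr has length 8. The slice arr[2::3] selects indices [2, 5] (2->10, 5->3), giving [10, 3].

[10, 3]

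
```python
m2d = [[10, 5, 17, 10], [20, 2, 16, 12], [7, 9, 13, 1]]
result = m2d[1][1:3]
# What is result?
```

m2d[1] = [20, 2, 16, 12]. m2d[1] has length 4. The slice m2d[1][1:3] selects indices [1, 2] (1->2, 2->16), giving [2, 16].

[2, 16]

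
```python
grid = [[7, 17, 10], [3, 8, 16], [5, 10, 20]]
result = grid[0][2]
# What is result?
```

grid[0] = [7, 17, 10]. Taking column 2 of that row yields 10.

10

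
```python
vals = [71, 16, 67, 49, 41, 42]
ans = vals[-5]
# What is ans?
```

vals has length 6. Negative index -5 maps to positive index 6 + (-5) = 1. vals[1] = 16.

16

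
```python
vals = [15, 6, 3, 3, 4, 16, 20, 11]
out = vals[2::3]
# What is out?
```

vals has length 8. The slice vals[2::3] selects indices [2, 5] (2->3, 5->16), giving [3, 16].

[3, 16]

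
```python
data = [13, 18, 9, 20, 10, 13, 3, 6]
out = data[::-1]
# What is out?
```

data has length 8. The slice data[::-1] selects indices [7, 6, 5, 4, 3, 2, 1, 0] (7->6, 6->3, 5->13, 4->10, 3->20, 2->9, 1->18, 0->13), giving [6, 3, 13, 10, 20, 9, 18, 13].

[6, 3, 13, 10, 20, 9, 18, 13]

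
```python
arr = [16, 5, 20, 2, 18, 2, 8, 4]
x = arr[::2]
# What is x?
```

arr has length 8. The slice arr[::2] selects indices [0, 2, 4, 6] (0->16, 2->20, 4->18, 6->8), giving [16, 20, 18, 8].

[16, 20, 18, 8]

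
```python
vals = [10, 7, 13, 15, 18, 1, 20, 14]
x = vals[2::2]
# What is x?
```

vals has length 8. The slice vals[2::2] selects indices [2, 4, 6] (2->13, 4->18, 6->20), giving [13, 18, 20].

[13, 18, 20]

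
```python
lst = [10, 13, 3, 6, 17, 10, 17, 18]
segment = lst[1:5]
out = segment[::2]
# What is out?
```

lst has length 8. The slice lst[1:5] selects indices [1, 2, 3, 4] (1->13, 2->3, 3->6, 4->17), giving [13, 3, 6, 17]. So segment = [13, 3, 6, 17]. segment has length 4. The slice segment[::2] selects indices [0, 2] (0->13, 2->6), giving [13, 6].

[13, 6]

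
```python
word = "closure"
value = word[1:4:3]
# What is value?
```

word has length 7. The slice word[1:4:3] selects indices [1] (1->'l'), giving 'l'.

'l'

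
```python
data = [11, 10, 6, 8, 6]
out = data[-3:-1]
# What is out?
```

data has length 5. The slice data[-3:-1] selects indices [2, 3] (2->6, 3->8), giving [6, 8].

[6, 8]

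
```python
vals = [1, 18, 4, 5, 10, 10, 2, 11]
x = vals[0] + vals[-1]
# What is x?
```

vals has length 8. vals[0] = 1.
vals has length 8. Negative index -1 maps to positive index 8 + (-1) = 7. vals[7] = 11.
Sum: 1 + 11 = 12.

12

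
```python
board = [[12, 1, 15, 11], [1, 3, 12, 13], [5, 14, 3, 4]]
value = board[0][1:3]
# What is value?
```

board[0] = [12, 1, 15, 11]. board[0] has length 4. The slice board[0][1:3] selects indices [1, 2] (1->1, 2->15), giving [1, 15].

[1, 15]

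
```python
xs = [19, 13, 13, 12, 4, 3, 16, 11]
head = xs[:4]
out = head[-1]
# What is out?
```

xs has length 8. The slice xs[:4] selects indices [0, 1, 2, 3] (0->19, 1->13, 2->13, 3->12), giving [19, 13, 13, 12]. So head = [19, 13, 13, 12]. Then head[-1] = 12.

12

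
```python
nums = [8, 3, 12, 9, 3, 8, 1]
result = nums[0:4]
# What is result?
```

nums has length 7. The slice nums[0:4] selects indices [0, 1, 2, 3] (0->8, 1->3, 2->12, 3->9), giving [8, 3, 12, 9].

[8, 3, 12, 9]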